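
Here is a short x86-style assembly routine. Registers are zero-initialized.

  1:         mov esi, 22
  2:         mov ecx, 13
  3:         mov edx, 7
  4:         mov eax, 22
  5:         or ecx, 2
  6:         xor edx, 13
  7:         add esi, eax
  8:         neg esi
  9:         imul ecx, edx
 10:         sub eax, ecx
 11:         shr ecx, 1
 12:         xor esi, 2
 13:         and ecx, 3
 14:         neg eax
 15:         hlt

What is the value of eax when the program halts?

esi=22
ecx=13
edx=7
eax=22
ecx=13|2=15
edx=7^13=10
esi=22+22=44
esi=-(44)=-44
ecx=15*10=150
eax=22-150=-128
ecx=150>>1=75
esi=(-44)^2=-42
ecx=75&3=3
eax=-(-128)=128
halt.

128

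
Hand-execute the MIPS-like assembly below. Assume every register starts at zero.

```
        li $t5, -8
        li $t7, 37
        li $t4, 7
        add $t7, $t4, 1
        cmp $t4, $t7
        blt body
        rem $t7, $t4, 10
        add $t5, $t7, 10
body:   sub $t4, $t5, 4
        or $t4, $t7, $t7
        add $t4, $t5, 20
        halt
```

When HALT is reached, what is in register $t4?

after li $t5, -8: $t5=-8
after li $t7, 37: $t7=37
after li $t4, 7: $t4=7
after add $t7, $t4, 1: $t7=7+1=8
cmp $t4, $t7  (cmp 7,8)
blt body: taken
after sub $t4, $t5, 4: $t4=(-8)-4=-12
after or $t4, $t7, $t7: $t4=8|8=8
after add $t4, $t5, 20: $t4=(-8)+20=12
halt.

12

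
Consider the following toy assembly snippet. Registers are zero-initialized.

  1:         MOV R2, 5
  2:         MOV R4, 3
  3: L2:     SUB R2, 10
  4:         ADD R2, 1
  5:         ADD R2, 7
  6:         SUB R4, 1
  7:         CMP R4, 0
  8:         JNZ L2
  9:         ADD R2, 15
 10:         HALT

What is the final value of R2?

MOV R2, 5 → R2=5
MOV R4, 3 → R4=3
SUB R2, 10 → R2=5-10=-5
ADD R2, 1 → R2=(-5)+1=-4
ADD R2, 7 → R2=(-4)+7=3
SUB R4, 1 → R4=3-1=2
CMP R4, 0  (cmp 2,0)
JNZ L2: taken
SUB R2, 10 → R2=3-10=-7
ADD R2, 1 → R2=(-7)+1=-6
ADD R2, 7 → R2=(-6)+7=1
SUB R4, 1 → R4=2-1=1
CMP R4, 0  (cmp 1,0)
JNZ L2: taken
SUB R2, 10 → R2=1-10=-9
ADD R2, 1 → R2=(-9)+1=-8
ADD R2, 7 → R2=(-8)+7=-1
SUB R4, 1 → R4=1-1=0
CMP R4, 0  (cmp 0,0)
JNZ L2: not taken
ADD R2, 15 → R2=(-1)+15=14
halt.

14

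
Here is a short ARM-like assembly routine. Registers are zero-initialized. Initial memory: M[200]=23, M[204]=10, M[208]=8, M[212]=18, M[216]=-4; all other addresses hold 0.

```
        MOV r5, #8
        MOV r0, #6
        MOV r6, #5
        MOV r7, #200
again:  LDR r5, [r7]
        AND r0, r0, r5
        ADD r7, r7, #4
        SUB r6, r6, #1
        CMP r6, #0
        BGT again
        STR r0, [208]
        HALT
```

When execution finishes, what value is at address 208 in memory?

after MOV r5, #8: r5=8
after MOV r0, #6: r0=6
after MOV r6, #5: r6=5
after MOV r7, #200: r7=200
after LDR r5, [r7]: r5=M[200]=23
after AND r0, r0, r5: r0=6&23=6
after ADD r7, r7, #4: r7=200+4=204
after SUB r6, r6, #1: r6=5-1=4
CMP r6, #0  (cmp 4,0)
BGT again: taken
after LDR r5, [r7]: r5=M[204]=10
after AND r0, r0, r5: r0=6&10=2
after ADD r7, r7, #4: r7=204+4=208
after SUB r6, r6, #1: r6=4-1=3
CMP r6, #0  (cmp 3,0)
BGT again: taken
after LDR r5, [r7]: r5=M[208]=8
after AND r0, r0, r5: r0=2&8=0
after ADD r7, r7, #4: r7=208+4=212
after SUB r6, r6, #1: r6=3-1=2
CMP r6, #0  (cmp 2,0)
BGT again: taken
after LDR r5, [r7]: r5=M[212]=18
after AND r0, r0, r5: r0=0&18=0
after ADD r7, r7, #4: r7=212+4=216
after SUB r6, r6, #1: r6=2-1=1
CMP r6, #0  (cmp 1,0)
BGT again: taken
after LDR r5, [r7]: r5=M[216]=-4
after AND r0, r0, r5: r0=0&(-4)=0
after ADD r7, r7, #4: r7=216+4=220
after SUB r6, r6, #1: r6=1-1=0
CMP r6, #0  (cmp 0,0)
BGT again: not taken
STR r0, [208] → M[208]=0
halt.

0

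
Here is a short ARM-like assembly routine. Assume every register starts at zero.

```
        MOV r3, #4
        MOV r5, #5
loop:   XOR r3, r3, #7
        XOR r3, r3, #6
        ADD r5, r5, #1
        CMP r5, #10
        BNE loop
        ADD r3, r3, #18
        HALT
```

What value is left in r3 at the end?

23

after MOV r3, #4: r3=4
after MOV r5, #5: r5=5
after XOR r3, r3, #7: r3=4^7=3
after XOR r3, r3, #6: r3=3^6=5
after ADD r5, r5, #1: r5=5+1=6
CMP r5, #10  (cmp 6,10)
BNE loop: taken
after XOR r3, r3, #7: r3=5^7=2
after XOR r3, r3, #6: r3=2^6=4
after ADD r5, r5, #1: r5=6+1=7
CMP r5, #10  (cmp 7,10)
BNE loop: taken
after XOR r3, r3, #7: r3=4^7=3
after XOR r3, r3, #6: r3=3^6=5
after ADD r5, r5, #1: r5=7+1=8
CMP r5, #10  (cmp 8,10)
BNE loop: taken
after XOR r3, r3, #7: r3=5^7=2
after XOR r3, r3, #6: r3=2^6=4
after ADD r5, r5, #1: r5=8+1=9
CMP r5, #10  (cmp 9,10)
BNE loop: taken
after XOR r3, r3, #7: r3=4^7=3
after XOR r3, r3, #6: r3=3^6=5
after ADD r5, r5, #1: r5=9+1=10
CMP r5, #10  (cmp 10,10)
BNE loop: not taken
after ADD r3, r3, #18: r3=5+18=23
halt.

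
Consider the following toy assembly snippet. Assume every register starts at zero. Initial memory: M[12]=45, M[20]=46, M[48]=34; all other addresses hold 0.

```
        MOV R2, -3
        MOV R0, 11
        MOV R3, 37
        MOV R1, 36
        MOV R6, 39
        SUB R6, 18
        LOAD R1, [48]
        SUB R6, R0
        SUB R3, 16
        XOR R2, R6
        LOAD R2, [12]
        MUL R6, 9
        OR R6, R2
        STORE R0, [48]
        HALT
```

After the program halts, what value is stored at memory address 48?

after MOV R2, -3: R2=-3
after MOV R0, 11: R0=11
after MOV R3, 37: R3=37
after MOV R1, 36: R1=36
after MOV R6, 39: R6=39
after SUB R6, 18: R6=39-18=21
after LOAD R1, [48]: R1=M[48]=34
after SUB R6, R0: R6=21-11=10
after SUB R3, 16: R3=37-16=21
after XOR R2, R6: R2=(-3)^10=-9
after LOAD R2, [12]: R2=M[12]=45
after MUL R6, 9: R6=10*9=90
after OR R6, R2: R6=90|45=127
STORE R0, [48] → M[48]=11
halt.

11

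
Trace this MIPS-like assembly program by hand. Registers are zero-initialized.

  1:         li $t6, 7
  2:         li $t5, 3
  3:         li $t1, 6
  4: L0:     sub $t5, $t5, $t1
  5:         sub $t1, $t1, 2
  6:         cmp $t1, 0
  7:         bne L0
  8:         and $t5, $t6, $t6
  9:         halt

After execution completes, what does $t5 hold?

7

li $t6, 7 → $t6=7
li $t5, 3 → $t5=3
li $t1, 6 → $t1=6
sub $t5, $t5, $t1 → $t5=3-6=-3
sub $t1, $t1, 2 → $t1=6-2=4
cmp $t1, 0  (cmp 4,0)
bne L0: taken
sub $t5, $t5, $t1 → $t5=(-3)-4=-7
sub $t1, $t1, 2 → $t1=4-2=2
cmp $t1, 0  (cmp 2,0)
bne L0: taken
sub $t5, $t5, $t1 → $t5=(-7)-2=-9
sub $t1, $t1, 2 → $t1=2-2=0
cmp $t1, 0  (cmp 0,0)
bne L0: not taken
and $t5, $t6, $t6 → $t5=7&7=7
halt.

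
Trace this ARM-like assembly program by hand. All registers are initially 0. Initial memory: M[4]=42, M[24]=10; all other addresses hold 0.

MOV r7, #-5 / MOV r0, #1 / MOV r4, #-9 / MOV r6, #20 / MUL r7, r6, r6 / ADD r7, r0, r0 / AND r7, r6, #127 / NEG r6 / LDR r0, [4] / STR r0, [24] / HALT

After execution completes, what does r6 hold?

-20

MOV r7, #-5 → r7=-5
MOV r0, #1 → r0=1
MOV r4, #-9 → r4=-9
MOV r6, #20 → r6=20
MUL r7, r6, r6 → r7=20*20=400
ADD r7, r0, r0 → r7=1+1=2
AND r7, r6, #127 → r7=20&127=20
NEG r6 → r6=-(20)=-20
LDR r0, [4] → r0=M[4]=42
STR r0, [24] → M[24]=42
halt.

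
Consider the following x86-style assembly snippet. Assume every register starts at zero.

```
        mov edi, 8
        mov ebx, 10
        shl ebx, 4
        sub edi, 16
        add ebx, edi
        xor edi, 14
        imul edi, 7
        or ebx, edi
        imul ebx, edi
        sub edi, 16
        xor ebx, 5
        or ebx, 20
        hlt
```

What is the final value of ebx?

mov edi, 8 → edi=8
mov ebx, 10 → ebx=10
shl ebx, 4 → ebx=10<<4=160
sub edi, 16 → edi=8-16=-8
add ebx, edi → ebx=160+(-8)=152
xor edi, 14 → edi=(-8)^14=-10
imul edi, 7 → edi=(-10)*7=-70
or ebx, edi → ebx=152|(-70)=-70
imul ebx, edi → ebx=(-70)*(-70)=4900
sub edi, 16 → edi=(-70)-16=-86
xor ebx, 5 → ebx=4900^5=4897
or ebx, 20 → ebx=4897|20=4917
halt.

4917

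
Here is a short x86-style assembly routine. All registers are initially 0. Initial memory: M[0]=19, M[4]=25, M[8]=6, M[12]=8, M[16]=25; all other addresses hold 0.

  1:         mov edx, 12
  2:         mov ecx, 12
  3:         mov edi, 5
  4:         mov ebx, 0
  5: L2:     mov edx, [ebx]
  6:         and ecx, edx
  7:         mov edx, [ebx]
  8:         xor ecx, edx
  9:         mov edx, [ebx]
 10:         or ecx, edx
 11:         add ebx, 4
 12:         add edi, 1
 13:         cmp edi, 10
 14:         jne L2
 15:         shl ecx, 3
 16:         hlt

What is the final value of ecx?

200

after mov edx, 12: edx=12
after mov ecx, 12: ecx=12
after mov edi, 5: edi=5
after mov ebx, 0: ebx=0
after mov edx, [ebx]: edx=M[0]=19
after and ecx, edx: ecx=12&19=0
after mov edx, [ebx]: edx=M[0]=19
after xor ecx, edx: ecx=0^19=19
after mov edx, [ebx]: edx=M[0]=19
after or ecx, edx: ecx=19|19=19
after add ebx, 4: ebx=0+4=4
after add edi, 1: edi=5+1=6
cmp edi, 10  (cmp 6,10)
jne L2: taken
after mov edx, [ebx]: edx=M[4]=25
after and ecx, edx: ecx=19&25=17
after mov edx, [ebx]: edx=M[4]=25
after xor ecx, edx: ecx=17^25=8
after mov edx, [ebx]: edx=M[4]=25
after or ecx, edx: ecx=8|25=25
after add ebx, 4: ebx=4+4=8
after add edi, 1: edi=6+1=7
cmp edi, 10  (cmp 7,10)
jne L2: taken
after mov edx, [ebx]: edx=M[8]=6
after and ecx, edx: ecx=25&6=0
after mov edx, [ebx]: edx=M[8]=6
after xor ecx, edx: ecx=0^6=6
after mov edx, [ebx]: edx=M[8]=6
after or ecx, edx: ecx=6|6=6
after add ebx, 4: ebx=8+4=12
after add edi, 1: edi=7+1=8
cmp edi, 10  (cmp 8,10)
jne L2: taken
after mov edx, [ebx]: edx=M[12]=8
after and ecx, edx: ecx=6&8=0
after mov edx, [ebx]: edx=M[12]=8
after xor ecx, edx: ecx=0^8=8
after mov edx, [ebx]: edx=M[12]=8
after or ecx, edx: ecx=8|8=8
after add ebx, 4: ebx=12+4=16
after add edi, 1: edi=8+1=9
cmp edi, 10  (cmp 9,10)
jne L2: taken
after mov edx, [ebx]: edx=M[16]=25
after and ecx, edx: ecx=8&25=8
after mov edx, [ebx]: edx=M[16]=25
after xor ecx, edx: ecx=8^25=17
after mov edx, [ebx]: edx=M[16]=25
after or ecx, edx: ecx=17|25=25
after add ebx, 4: ebx=16+4=20
after add edi, 1: edi=9+1=10
cmp edi, 10  (cmp 10,10)
jne L2: not taken
after shl ecx, 3: ecx=25<<3=200
halt.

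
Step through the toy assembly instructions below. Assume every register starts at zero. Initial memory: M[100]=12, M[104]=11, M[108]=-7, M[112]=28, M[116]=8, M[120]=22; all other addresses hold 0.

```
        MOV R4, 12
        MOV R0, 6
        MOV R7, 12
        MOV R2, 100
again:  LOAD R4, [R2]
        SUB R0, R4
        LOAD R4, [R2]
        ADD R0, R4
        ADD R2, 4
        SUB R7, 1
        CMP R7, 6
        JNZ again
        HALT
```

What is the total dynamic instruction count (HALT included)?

53

R4=12
R0=6
R7=12
R2=100
R4=M[100]=12
R0=6-12=-6
R4=M[100]=12
R0=(-6)+12=6
R2=100+4=104
R7=12-1=11
CMP R7, 6  (cmp 11,6)
JNZ again: taken
R4=M[104]=11
R0=6-11=-5
R4=M[104]=11
R0=(-5)+11=6
R2=104+4=108
R7=11-1=10
CMP R7, 6  (cmp 10,6)
JNZ again: taken
R4=M[108]=-7
R0=6-(-7)=13
R4=M[108]=-7
R0=13+(-7)=6
R2=108+4=112
R7=10-1=9
CMP R7, 6  (cmp 9,6)
JNZ again: taken
R4=M[112]=28
R0=6-28=-22
R4=M[112]=28
R0=(-22)+28=6
R2=112+4=116
R7=9-1=8
CMP R7, 6  (cmp 8,6)
JNZ again: taken
R4=M[116]=8
R0=6-8=-2
R4=M[116]=8
R0=(-2)+8=6
R2=116+4=120
R7=8-1=7
CMP R7, 6  (cmp 7,6)
JNZ again: taken
R4=M[120]=22
R0=6-22=-16
R4=M[120]=22
R0=(-16)+22=6
R2=120+4=124
R7=7-1=6
CMP R7, 6  (cmp 6,6)
JNZ again: not taken
halt.
Total executed instructions: 53.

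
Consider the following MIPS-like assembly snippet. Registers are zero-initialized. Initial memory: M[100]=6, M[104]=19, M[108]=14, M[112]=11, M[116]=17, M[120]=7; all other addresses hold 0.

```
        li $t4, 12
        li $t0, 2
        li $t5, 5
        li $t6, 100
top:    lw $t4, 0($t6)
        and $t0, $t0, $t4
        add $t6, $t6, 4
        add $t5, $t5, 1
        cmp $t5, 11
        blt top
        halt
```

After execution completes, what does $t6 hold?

124

$t4=12
$t0=2
$t5=5
$t6=100
$t4=M[100]=6
$t0=2&6=2
$t6=100+4=104
$t5=5+1=6
cmp $t5, 11  (cmp 6,11)
blt top: taken
$t4=M[104]=19
$t0=2&19=2
$t6=104+4=108
$t5=6+1=7
cmp $t5, 11  (cmp 7,11)
blt top: taken
$t4=M[108]=14
$t0=2&14=2
$t6=108+4=112
$t5=7+1=8
cmp $t5, 11  (cmp 8,11)
blt top: taken
$t4=M[112]=11
$t0=2&11=2
$t6=112+4=116
$t5=8+1=9
cmp $t5, 11  (cmp 9,11)
blt top: taken
$t4=M[116]=17
$t0=2&17=0
$t6=116+4=120
$t5=9+1=10
cmp $t5, 11  (cmp 10,11)
blt top: taken
$t4=M[120]=7
$t0=0&7=0
$t6=120+4=124
$t5=10+1=11
cmp $t5, 11  (cmp 11,11)
blt top: not taken
halt.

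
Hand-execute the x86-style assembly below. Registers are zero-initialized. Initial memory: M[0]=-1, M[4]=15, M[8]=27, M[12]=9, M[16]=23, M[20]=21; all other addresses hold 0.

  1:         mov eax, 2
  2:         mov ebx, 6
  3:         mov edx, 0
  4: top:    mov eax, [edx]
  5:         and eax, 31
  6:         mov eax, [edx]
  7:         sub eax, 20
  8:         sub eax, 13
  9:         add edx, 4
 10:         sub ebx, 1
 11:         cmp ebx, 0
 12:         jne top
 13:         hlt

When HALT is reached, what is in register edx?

24

after mov eax, 2: eax=2
after mov ebx, 6: ebx=6
after mov edx, 0: edx=0
after mov eax, [edx]: eax=M[0]=-1
after and eax, 31: eax=(-1)&31=31
after mov eax, [edx]: eax=M[0]=-1
after sub eax, 20: eax=(-1)-20=-21
after sub eax, 13: eax=(-21)-13=-34
after add edx, 4: edx=0+4=4
after sub ebx, 1: ebx=6-1=5
cmp ebx, 0  (cmp 5,0)
jne top: taken
after mov eax, [edx]: eax=M[4]=15
after and eax, 31: eax=15&31=15
after mov eax, [edx]: eax=M[4]=15
after sub eax, 20: eax=15-20=-5
after sub eax, 13: eax=(-5)-13=-18
after add edx, 4: edx=4+4=8
after sub ebx, 1: ebx=5-1=4
cmp ebx, 0  (cmp 4,0)
jne top: taken
after mov eax, [edx]: eax=M[8]=27
after and eax, 31: eax=27&31=27
after mov eax, [edx]: eax=M[8]=27
after sub eax, 20: eax=27-20=7
after sub eax, 13: eax=7-13=-6
after add edx, 4: edx=8+4=12
after sub ebx, 1: ebx=4-1=3
cmp ebx, 0  (cmp 3,0)
jne top: taken
after mov eax, [edx]: eax=M[12]=9
after and eax, 31: eax=9&31=9
after mov eax, [edx]: eax=M[12]=9
after sub eax, 20: eax=9-20=-11
after sub eax, 13: eax=(-11)-13=-24
after add edx, 4: edx=12+4=16
after sub ebx, 1: ebx=3-1=2
cmp ebx, 0  (cmp 2,0)
jne top: taken
after mov eax, [edx]: eax=M[16]=23
after and eax, 31: eax=23&31=23
after mov eax, [edx]: eax=M[16]=23
after sub eax, 20: eax=23-20=3
after sub eax, 13: eax=3-13=-10
after add edx, 4: edx=16+4=20
after sub ebx, 1: ebx=2-1=1
cmp ebx, 0  (cmp 1,0)
jne top: taken
after mov eax, [edx]: eax=M[20]=21
after and eax, 31: eax=21&31=21
after mov eax, [edx]: eax=M[20]=21
after sub eax, 20: eax=21-20=1
after sub eax, 13: eax=1-13=-12
after add edx, 4: edx=20+4=24
after sub ebx, 1: ebx=1-1=0
cmp ebx, 0  (cmp 0,0)
jne top: not taken
halt.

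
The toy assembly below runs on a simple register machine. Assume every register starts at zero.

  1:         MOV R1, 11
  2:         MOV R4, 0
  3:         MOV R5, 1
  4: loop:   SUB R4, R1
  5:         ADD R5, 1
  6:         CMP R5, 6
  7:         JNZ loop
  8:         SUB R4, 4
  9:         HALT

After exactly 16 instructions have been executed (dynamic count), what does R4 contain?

MOV R1, 11 → R1=11
MOV R4, 0 → R4=0
MOV R5, 1 → R5=1
SUB R4, R1 → R4=0-11=-11
ADD R5, 1 → R5=1+1=2
CMP R5, 6  (cmp 2,6)
JNZ loop: taken
SUB R4, R1 → R4=(-11)-11=-22
ADD R5, 1 → R5=2+1=3
CMP R5, 6  (cmp 3,6)
JNZ loop: taken
SUB R4, R1 → R4=(-22)-11=-33
ADD R5, 1 → R5=3+1=4
CMP R5, 6  (cmp 4,6)
JNZ loop: taken
SUB R4, R1 → R4=(-33)-11=-44
After step 16: R4 = -44.

-44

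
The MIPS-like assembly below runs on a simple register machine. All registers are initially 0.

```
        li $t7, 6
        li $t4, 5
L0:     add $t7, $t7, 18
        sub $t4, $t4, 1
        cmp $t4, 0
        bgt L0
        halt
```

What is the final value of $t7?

$t7=6
$t4=5
$t7=6+18=24
$t4=5-1=4
cmp $t4, 0  (cmp 4,0)
bgt L0: taken
$t7=24+18=42
$t4=4-1=3
cmp $t4, 0  (cmp 3,0)
bgt L0: taken
$t7=42+18=60
$t4=3-1=2
cmp $t4, 0  (cmp 2,0)
bgt L0: taken
$t7=60+18=78
$t4=2-1=1
cmp $t4, 0  (cmp 1,0)
bgt L0: taken
$t7=78+18=96
$t4=1-1=0
cmp $t4, 0  (cmp 0,0)
bgt L0: not taken
halt.

96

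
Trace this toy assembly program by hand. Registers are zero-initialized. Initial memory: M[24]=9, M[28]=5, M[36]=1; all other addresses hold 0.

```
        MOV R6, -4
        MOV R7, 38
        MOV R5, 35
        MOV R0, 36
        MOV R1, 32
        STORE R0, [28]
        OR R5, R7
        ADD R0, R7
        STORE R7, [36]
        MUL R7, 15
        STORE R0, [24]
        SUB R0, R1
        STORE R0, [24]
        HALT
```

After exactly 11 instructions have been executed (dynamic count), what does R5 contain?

39

after MOV R6, -4: R6=-4
after MOV R7, 38: R7=38
after MOV R5, 35: R5=35
after MOV R0, 36: R0=36
after MOV R1, 32: R1=32
STORE R0, [28] → M[28]=36
after OR R5, R7: R5=35|38=39
after ADD R0, R7: R0=36+38=74
STORE R7, [36] → M[36]=38
after MUL R7, 15: R7=38*15=570
STORE R0, [24] → M[24]=74
After step 11: R5 = 39.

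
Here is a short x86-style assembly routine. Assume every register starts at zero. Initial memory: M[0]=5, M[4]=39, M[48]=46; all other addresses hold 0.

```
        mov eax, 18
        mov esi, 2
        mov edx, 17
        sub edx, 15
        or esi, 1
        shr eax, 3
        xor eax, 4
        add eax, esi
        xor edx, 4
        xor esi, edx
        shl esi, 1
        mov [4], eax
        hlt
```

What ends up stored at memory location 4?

9

eax=18
esi=2
edx=17
edx=17-15=2
esi=2|1=3
eax=18>>3=2
eax=2^4=6
eax=6+3=9
edx=2^4=6
esi=3^6=5
esi=5<<1=10
mov [4], eax → M[4]=9
halt.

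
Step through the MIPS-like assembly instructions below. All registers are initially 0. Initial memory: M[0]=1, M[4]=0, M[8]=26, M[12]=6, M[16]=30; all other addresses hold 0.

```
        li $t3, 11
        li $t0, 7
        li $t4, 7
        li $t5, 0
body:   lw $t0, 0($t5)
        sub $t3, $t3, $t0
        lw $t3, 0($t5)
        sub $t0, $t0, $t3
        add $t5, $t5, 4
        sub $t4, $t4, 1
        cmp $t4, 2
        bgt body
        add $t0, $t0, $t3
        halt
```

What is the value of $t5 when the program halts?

after li $t3, 11: $t3=11
after li $t0, 7: $t0=7
after li $t4, 7: $t4=7
after li $t5, 0: $t5=0
after lw $t0, 0($t5): $t0=M[0]=1
after sub $t3, $t3, $t0: $t3=11-1=10
after lw $t3, 0($t5): $t3=M[0]=1
after sub $t0, $t0, $t3: $t0=1-1=0
after add $t5, $t5, 4: $t5=0+4=4
after sub $t4, $t4, 1: $t4=7-1=6
cmp $t4, 2  (cmp 6,2)
bgt body: taken
after lw $t0, 0($t5): $t0=M[4]=0
after sub $t3, $t3, $t0: $t3=1-0=1
after lw $t3, 0($t5): $t3=M[4]=0
after sub $t0, $t0, $t3: $t0=0-0=0
after add $t5, $t5, 4: $t5=4+4=8
after sub $t4, $t4, 1: $t4=6-1=5
cmp $t4, 2  (cmp 5,2)
bgt body: taken
after lw $t0, 0($t5): $t0=M[8]=26
after sub $t3, $t3, $t0: $t3=0-26=-26
after lw $t3, 0($t5): $t3=M[8]=26
after sub $t0, $t0, $t3: $t0=26-26=0
after add $t5, $t5, 4: $t5=8+4=12
after sub $t4, $t4, 1: $t4=5-1=4
cmp $t4, 2  (cmp 4,2)
bgt body: taken
after lw $t0, 0($t5): $t0=M[12]=6
after sub $t3, $t3, $t0: $t3=26-6=20
after lw $t3, 0($t5): $t3=M[12]=6
after sub $t0, $t0, $t3: $t0=6-6=0
after add $t5, $t5, 4: $t5=12+4=16
after sub $t4, $t4, 1: $t4=4-1=3
cmp $t4, 2  (cmp 3,2)
bgt body: taken
after lw $t0, 0($t5): $t0=M[16]=30
after sub $t3, $t3, $t0: $t3=6-30=-24
after lw $t3, 0($t5): $t3=M[16]=30
after sub $t0, $t0, $t3: $t0=30-30=0
after add $t5, $t5, 4: $t5=16+4=20
after sub $t4, $t4, 1: $t4=3-1=2
cmp $t4, 2  (cmp 2,2)
bgt body: not taken
after add $t0, $t0, $t3: $t0=0+30=30
halt.

20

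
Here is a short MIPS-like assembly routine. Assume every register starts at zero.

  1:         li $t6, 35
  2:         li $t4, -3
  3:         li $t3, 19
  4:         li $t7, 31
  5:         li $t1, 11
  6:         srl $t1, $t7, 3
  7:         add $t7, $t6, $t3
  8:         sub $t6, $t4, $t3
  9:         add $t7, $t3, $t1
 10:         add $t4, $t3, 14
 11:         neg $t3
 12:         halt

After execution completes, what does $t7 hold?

after li $t6, 35: $t6=35
after li $t4, -3: $t4=-3
after li $t3, 19: $t3=19
after li $t7, 31: $t7=31
after li $t1, 11: $t1=11
after srl $t1, $t7, 3: $t1=31>>3=3
after add $t7, $t6, $t3: $t7=35+19=54
after sub $t6, $t4, $t3: $t6=(-3)-19=-22
after add $t7, $t3, $t1: $t7=19+3=22
after add $t4, $t3, 14: $t4=19+14=33
after neg $t3: $t3=-(19)=-19
halt.

22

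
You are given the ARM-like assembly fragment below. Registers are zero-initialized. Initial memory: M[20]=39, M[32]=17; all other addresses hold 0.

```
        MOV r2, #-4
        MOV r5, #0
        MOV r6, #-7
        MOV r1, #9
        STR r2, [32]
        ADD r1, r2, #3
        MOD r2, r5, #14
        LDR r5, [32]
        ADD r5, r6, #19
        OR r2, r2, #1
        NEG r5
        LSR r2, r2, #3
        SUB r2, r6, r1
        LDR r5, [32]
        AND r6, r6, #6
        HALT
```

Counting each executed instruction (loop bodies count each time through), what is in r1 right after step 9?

-1

after MOV r2, #-4: r2=-4
after MOV r5, #0: r5=0
after MOV r6, #-7: r6=-7
after MOV r1, #9: r1=9
STR r2, [32] → M[32]=-4
after ADD r1, r2, #3: r1=(-4)+3=-1
after MOD r2, r5, #14: r2=0%14=0
after LDR r5, [32]: r5=M[32]=-4
after ADD r5, r6, #19: r5=(-7)+19=12
After step 9: r1 = -1.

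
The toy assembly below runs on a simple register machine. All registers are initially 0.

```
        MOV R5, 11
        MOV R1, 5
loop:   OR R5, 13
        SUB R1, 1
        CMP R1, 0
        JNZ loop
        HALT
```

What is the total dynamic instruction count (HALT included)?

MOV R5, 11 → R5=11
MOV R1, 5 → R1=5
OR R5, 13 → R5=11|13=15
SUB R1, 1 → R1=5-1=4
CMP R1, 0  (cmp 4,0)
JNZ loop: taken
OR R5, 13 → R5=15|13=15
SUB R1, 1 → R1=4-1=3
CMP R1, 0  (cmp 3,0)
JNZ loop: taken
OR R5, 13 → R5=15|13=15
SUB R1, 1 → R1=3-1=2
CMP R1, 0  (cmp 2,0)
JNZ loop: taken
OR R5, 13 → R5=15|13=15
SUB R1, 1 → R1=2-1=1
CMP R1, 0  (cmp 1,0)
JNZ loop: taken
OR R5, 13 → R5=15|13=15
SUB R1, 1 → R1=1-1=0
CMP R1, 0  (cmp 0,0)
JNZ loop: not taken
halt.
Total executed instructions: 23.

23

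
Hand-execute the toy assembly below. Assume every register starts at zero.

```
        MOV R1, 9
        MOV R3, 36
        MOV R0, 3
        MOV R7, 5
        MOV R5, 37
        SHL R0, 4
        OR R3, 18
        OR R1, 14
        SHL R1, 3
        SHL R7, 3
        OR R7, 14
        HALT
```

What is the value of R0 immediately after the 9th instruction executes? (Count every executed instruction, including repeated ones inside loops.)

after MOV R1, 9: R1=9
after MOV R3, 36: R3=36
after MOV R0, 3: R0=3
after MOV R7, 5: R7=5
after MOV R5, 37: R5=37
after SHL R0, 4: R0=3<<4=48
after OR R3, 18: R3=36|18=54
after OR R1, 14: R1=9|14=15
after SHL R1, 3: R1=15<<3=120
After step 9: R0 = 48.

48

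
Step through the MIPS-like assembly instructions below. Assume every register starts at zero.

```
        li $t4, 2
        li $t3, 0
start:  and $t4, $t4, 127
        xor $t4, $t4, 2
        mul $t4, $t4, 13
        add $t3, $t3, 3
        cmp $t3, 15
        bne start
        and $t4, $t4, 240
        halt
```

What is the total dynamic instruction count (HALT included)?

34

after li $t4, 2: $t4=2
after li $t3, 0: $t3=0
after and $t4, $t4, 127: $t4=2&127=2
after xor $t4, $t4, 2: $t4=2^2=0
after mul $t4, $t4, 13: $t4=0*13=0
after add $t3, $t3, 3: $t3=0+3=3
cmp $t3, 15  (cmp 3,15)
bne start: taken
after and $t4, $t4, 127: $t4=0&127=0
after xor $t4, $t4, 2: $t4=0^2=2
after mul $t4, $t4, 13: $t4=2*13=26
after add $t3, $t3, 3: $t3=3+3=6
cmp $t3, 15  (cmp 6,15)
bne start: taken
after and $t4, $t4, 127: $t4=26&127=26
after xor $t4, $t4, 2: $t4=26^2=24
after mul $t4, $t4, 13: $t4=24*13=312
after add $t3, $t3, 3: $t3=6+3=9
cmp $t3, 15  (cmp 9,15)
bne start: taken
after and $t4, $t4, 127: $t4=312&127=56
after xor $t4, $t4, 2: $t4=56^2=58
after mul $t4, $t4, 13: $t4=58*13=754
after add $t3, $t3, 3: $t3=9+3=12
cmp $t3, 15  (cmp 12,15)
bne start: taken
after and $t4, $t4, 127: $t4=754&127=114
after xor $t4, $t4, 2: $t4=114^2=112
after mul $t4, $t4, 13: $t4=112*13=1456
after add $t3, $t3, 3: $t3=12+3=15
cmp $t3, 15  (cmp 15,15)
bne start: not taken
after and $t4, $t4, 240: $t4=1456&240=176
halt.
Total executed instructions: 34.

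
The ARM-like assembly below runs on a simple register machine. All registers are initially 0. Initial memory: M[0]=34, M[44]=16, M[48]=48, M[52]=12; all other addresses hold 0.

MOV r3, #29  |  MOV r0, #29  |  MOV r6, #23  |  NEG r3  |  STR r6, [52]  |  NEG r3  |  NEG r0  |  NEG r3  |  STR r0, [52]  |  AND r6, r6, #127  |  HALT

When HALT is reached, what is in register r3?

-29

MOV r3, #29 → r3=29
MOV r0, #29 → r0=29
MOV r6, #23 → r6=23
NEG r3 → r3=-(29)=-29
STR r6, [52] → M[52]=23
NEG r3 → r3=-(-29)=29
NEG r0 → r0=-(29)=-29
NEG r3 → r3=-(29)=-29
STR r0, [52] → M[52]=-29
AND r6, r6, #127 → r6=23&127=23
halt.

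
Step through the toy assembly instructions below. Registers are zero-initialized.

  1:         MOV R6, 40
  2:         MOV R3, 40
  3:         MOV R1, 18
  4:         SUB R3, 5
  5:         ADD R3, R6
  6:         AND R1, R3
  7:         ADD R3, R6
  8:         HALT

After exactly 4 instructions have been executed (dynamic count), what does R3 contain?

35

R6=40
R3=40
R1=18
R3=40-5=35
After step 4: R3 = 35.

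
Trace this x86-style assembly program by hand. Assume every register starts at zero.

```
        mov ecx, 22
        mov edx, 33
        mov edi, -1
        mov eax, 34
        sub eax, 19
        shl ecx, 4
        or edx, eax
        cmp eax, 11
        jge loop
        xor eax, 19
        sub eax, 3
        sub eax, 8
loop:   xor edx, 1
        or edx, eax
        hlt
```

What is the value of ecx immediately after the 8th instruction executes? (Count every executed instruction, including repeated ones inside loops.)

352

ecx=22
edx=33
edi=-1
eax=34
eax=34-19=15
ecx=22<<4=352
edx=33|15=47
cmp eax, 11  (cmp 15,11)
After step 8: ecx = 352.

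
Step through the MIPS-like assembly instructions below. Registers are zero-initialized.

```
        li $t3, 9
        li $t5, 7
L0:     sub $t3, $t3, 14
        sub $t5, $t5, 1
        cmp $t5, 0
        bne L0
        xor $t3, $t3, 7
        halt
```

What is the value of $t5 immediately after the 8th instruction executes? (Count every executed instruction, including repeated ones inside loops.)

5

after li $t3, 9: $t3=9
after li $t5, 7: $t5=7
after sub $t3, $t3, 14: $t3=9-14=-5
after sub $t5, $t5, 1: $t5=7-1=6
cmp $t5, 0  (cmp 6,0)
bne L0: taken
after sub $t3, $t3, 14: $t3=(-5)-14=-19
after sub $t5, $t5, 1: $t5=6-1=5
After step 8: $t5 = 5.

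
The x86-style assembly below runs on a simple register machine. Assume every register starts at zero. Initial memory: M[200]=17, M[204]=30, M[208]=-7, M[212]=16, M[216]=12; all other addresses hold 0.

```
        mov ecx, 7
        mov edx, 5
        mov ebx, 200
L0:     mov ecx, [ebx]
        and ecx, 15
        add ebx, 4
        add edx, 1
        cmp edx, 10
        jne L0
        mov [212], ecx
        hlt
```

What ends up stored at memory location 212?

after mov ecx, 7: ecx=7
after mov edx, 5: edx=5
after mov ebx, 200: ebx=200
after mov ecx, [ebx]: ecx=M[200]=17
after and ecx, 15: ecx=17&15=1
after add ebx, 4: ebx=200+4=204
after add edx, 1: edx=5+1=6
cmp edx, 10  (cmp 6,10)
jne L0: taken
after mov ecx, [ebx]: ecx=M[204]=30
after and ecx, 15: ecx=30&15=14
after add ebx, 4: ebx=204+4=208
after add edx, 1: edx=6+1=7
cmp edx, 10  (cmp 7,10)
jne L0: taken
after mov ecx, [ebx]: ecx=M[208]=-7
after and ecx, 15: ecx=(-7)&15=9
after add ebx, 4: ebx=208+4=212
after add edx, 1: edx=7+1=8
cmp edx, 10  (cmp 8,10)
jne L0: taken
after mov ecx, [ebx]: ecx=M[212]=16
after and ecx, 15: ecx=16&15=0
after add ebx, 4: ebx=212+4=216
after add edx, 1: edx=8+1=9
cmp edx, 10  (cmp 9,10)
jne L0: taken
after mov ecx, [ebx]: ecx=M[216]=12
after and ecx, 15: ecx=12&15=12
after add ebx, 4: ebx=216+4=220
after add edx, 1: edx=9+1=10
cmp edx, 10  (cmp 10,10)
jne L0: not taken
mov [212], ecx → M[212]=12
halt.

12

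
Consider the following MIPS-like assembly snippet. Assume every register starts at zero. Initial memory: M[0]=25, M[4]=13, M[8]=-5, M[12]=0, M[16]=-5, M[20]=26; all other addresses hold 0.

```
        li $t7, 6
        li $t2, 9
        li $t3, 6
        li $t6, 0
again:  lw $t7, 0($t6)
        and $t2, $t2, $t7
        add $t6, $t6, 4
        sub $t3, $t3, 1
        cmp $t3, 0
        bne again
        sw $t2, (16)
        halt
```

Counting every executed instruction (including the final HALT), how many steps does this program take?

42

$t7=6
$t2=9
$t3=6
$t6=0
$t7=M[0]=25
$t2=9&25=9
$t6=0+4=4
$t3=6-1=5
cmp $t3, 0  (cmp 5,0)
bne again: taken
$t7=M[4]=13
$t2=9&13=9
$t6=4+4=8
$t3=5-1=4
cmp $t3, 0  (cmp 4,0)
bne again: taken
$t7=M[8]=-5
$t2=9&(-5)=9
$t6=8+4=12
$t3=4-1=3
cmp $t3, 0  (cmp 3,0)
bne again: taken
$t7=M[12]=0
$t2=9&0=0
$t6=12+4=16
$t3=3-1=2
cmp $t3, 0  (cmp 2,0)
bne again: taken
$t7=M[16]=-5
$t2=0&(-5)=0
$t6=16+4=20
$t3=2-1=1
cmp $t3, 0  (cmp 1,0)
bne again: taken
$t7=M[20]=26
$t2=0&26=0
$t6=20+4=24
$t3=1-1=0
cmp $t3, 0  (cmp 0,0)
bne again: not taken
sw $t2, (16) → M[16]=0
halt.
Total executed instructions: 42.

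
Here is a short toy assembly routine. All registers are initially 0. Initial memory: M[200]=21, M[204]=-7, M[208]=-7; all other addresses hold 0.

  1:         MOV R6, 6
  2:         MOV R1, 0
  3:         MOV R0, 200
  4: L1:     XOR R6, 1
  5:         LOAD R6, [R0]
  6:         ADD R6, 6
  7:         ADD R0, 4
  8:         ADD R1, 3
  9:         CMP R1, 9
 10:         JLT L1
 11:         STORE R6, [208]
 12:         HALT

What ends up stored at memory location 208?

-1

MOV R6, 6 → R6=6
MOV R1, 0 → R1=0
MOV R0, 200 → R0=200
XOR R6, 1 → R6=6^1=7
LOAD R6, [R0] → R6=M[200]=21
ADD R6, 6 → R6=21+6=27
ADD R0, 4 → R0=200+4=204
ADD R1, 3 → R1=0+3=3
CMP R1, 9  (cmp 3,9)
JLT L1: taken
XOR R6, 1 → R6=27^1=26
LOAD R6, [R0] → R6=M[204]=-7
ADD R6, 6 → R6=(-7)+6=-1
ADD R0, 4 → R0=204+4=208
ADD R1, 3 → R1=3+3=6
CMP R1, 9  (cmp 6,9)
JLT L1: taken
XOR R6, 1 → R6=(-1)^1=-2
LOAD R6, [R0] → R6=M[208]=-7
ADD R6, 6 → R6=(-7)+6=-1
ADD R0, 4 → R0=208+4=212
ADD R1, 3 → R1=6+3=9
CMP R1, 9  (cmp 9,9)
JLT L1: not taken
STORE R6, [208] → M[208]=-1
halt.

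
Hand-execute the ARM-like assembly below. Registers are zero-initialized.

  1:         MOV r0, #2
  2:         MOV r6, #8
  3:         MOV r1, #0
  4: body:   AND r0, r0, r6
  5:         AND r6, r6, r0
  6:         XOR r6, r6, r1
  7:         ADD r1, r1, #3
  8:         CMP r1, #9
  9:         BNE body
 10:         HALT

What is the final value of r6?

r0=2
r6=8
r1=0
r0=2&8=0
r6=8&0=0
r6=0^0=0
r1=0+3=3
CMP r1, #9  (cmp 3,9)
BNE body: taken
r0=0&0=0
r6=0&0=0
r6=0^3=3
r1=3+3=6
CMP r1, #9  (cmp 6,9)
BNE body: taken
r0=0&3=0
r6=3&0=0
r6=0^6=6
r1=6+3=9
CMP r1, #9  (cmp 9,9)
BNE body: not taken
halt.

6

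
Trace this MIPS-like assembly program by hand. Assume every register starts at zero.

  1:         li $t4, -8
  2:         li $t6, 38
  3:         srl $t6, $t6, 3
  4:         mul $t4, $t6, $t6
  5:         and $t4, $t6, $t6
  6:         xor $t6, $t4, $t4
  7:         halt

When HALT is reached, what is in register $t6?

li $t4, -8 → $t4=-8
li $t6, 38 → $t6=38
srl $t6, $t6, 3 → $t6=38>>3=4
mul $t4, $t6, $t6 → $t4=4*4=16
and $t4, $t6, $t6 → $t4=4&4=4
xor $t6, $t4, $t4 → $t6=4^4=0
halt.

0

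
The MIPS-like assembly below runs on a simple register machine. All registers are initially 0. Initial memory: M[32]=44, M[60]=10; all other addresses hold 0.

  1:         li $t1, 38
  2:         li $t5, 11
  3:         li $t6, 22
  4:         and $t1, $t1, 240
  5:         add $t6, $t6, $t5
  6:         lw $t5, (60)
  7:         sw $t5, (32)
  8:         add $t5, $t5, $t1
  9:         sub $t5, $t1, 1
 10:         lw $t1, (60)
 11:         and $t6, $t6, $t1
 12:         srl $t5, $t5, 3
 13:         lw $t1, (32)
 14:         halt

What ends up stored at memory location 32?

li $t1, 38 → $t1=38
li $t5, 11 → $t5=11
li $t6, 22 → $t6=22
and $t1, $t1, 240 → $t1=38&240=32
add $t6, $t6, $t5 → $t6=22+11=33
lw $t5, (60) → $t5=M[60]=10
sw $t5, (32) → M[32]=10
add $t5, $t5, $t1 → $t5=10+32=42
sub $t5, $t1, 1 → $t5=32-1=31
lw $t1, (60) → $t1=M[60]=10
and $t6, $t6, $t1 → $t6=33&10=0
srl $t5, $t5, 3 → $t5=31>>3=3
lw $t1, (32) → $t1=M[32]=10
halt.

10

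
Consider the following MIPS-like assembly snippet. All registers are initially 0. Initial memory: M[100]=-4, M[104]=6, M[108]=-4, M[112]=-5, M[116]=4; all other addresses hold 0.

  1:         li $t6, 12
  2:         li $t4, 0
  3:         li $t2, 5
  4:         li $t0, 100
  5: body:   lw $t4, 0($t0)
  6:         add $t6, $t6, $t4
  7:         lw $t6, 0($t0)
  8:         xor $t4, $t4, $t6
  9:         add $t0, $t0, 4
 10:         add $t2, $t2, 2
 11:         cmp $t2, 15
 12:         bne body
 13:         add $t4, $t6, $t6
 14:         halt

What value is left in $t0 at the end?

120

after li $t6, 12: $t6=12
after li $t4, 0: $t4=0
after li $t2, 5: $t2=5
after li $t0, 100: $t0=100
after lw $t4, 0($t0): $t4=M[100]=-4
after add $t6, $t6, $t4: $t6=12+(-4)=8
after lw $t6, 0($t0): $t6=M[100]=-4
after xor $t4, $t4, $t6: $t4=(-4)^(-4)=0
after add $t0, $t0, 4: $t0=100+4=104
after add $t2, $t2, 2: $t2=5+2=7
cmp $t2, 15  (cmp 7,15)
bne body: taken
after lw $t4, 0($t0): $t4=M[104]=6
after add $t6, $t6, $t4: $t6=(-4)+6=2
after lw $t6, 0($t0): $t6=M[104]=6
after xor $t4, $t4, $t6: $t4=6^6=0
after add $t0, $t0, 4: $t0=104+4=108
after add $t2, $t2, 2: $t2=7+2=9
cmp $t2, 15  (cmp 9,15)
bne body: taken
after lw $t4, 0($t0): $t4=M[108]=-4
after add $t6, $t6, $t4: $t6=6+(-4)=2
after lw $t6, 0($t0): $t6=M[108]=-4
after xor $t4, $t4, $t6: $t4=(-4)^(-4)=0
after add $t0, $t0, 4: $t0=108+4=112
after add $t2, $t2, 2: $t2=9+2=11
cmp $t2, 15  (cmp 11,15)
bne body: taken
after lw $t4, 0($t0): $t4=M[112]=-5
after add $t6, $t6, $t4: $t6=(-4)+(-5)=-9
after lw $t6, 0($t0): $t6=M[112]=-5
after xor $t4, $t4, $t6: $t4=(-5)^(-5)=0
after add $t0, $t0, 4: $t0=112+4=116
after add $t2, $t2, 2: $t2=11+2=13
cmp $t2, 15  (cmp 13,15)
bne body: taken
after lw $t4, 0($t0): $t4=M[116]=4
after add $t6, $t6, $t4: $t6=(-5)+4=-1
after lw $t6, 0($t0): $t6=M[116]=4
after xor $t4, $t4, $t6: $t4=4^4=0
after add $t0, $t0, 4: $t0=116+4=120
after add $t2, $t2, 2: $t2=13+2=15
cmp $t2, 15  (cmp 15,15)
bne body: not taken
after add $t4, $t6, $t6: $t4=4+4=8
halt.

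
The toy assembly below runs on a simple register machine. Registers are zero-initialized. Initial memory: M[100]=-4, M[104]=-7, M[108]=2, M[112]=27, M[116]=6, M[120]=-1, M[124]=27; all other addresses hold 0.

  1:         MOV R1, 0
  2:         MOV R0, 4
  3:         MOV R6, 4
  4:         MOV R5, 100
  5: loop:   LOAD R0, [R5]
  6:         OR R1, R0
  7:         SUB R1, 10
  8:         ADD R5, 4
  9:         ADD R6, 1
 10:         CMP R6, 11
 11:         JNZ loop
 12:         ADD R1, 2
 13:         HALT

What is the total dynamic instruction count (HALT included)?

55

R1=0
R0=4
R6=4
R5=100
R0=M[100]=-4
R1=0|(-4)=-4
R1=(-4)-10=-14
R5=100+4=104
R6=4+1=5
CMP R6, 11  (cmp 5,11)
JNZ loop: taken
R0=M[104]=-7
R1=(-14)|(-7)=-5
R1=(-5)-10=-15
R5=104+4=108
R6=5+1=6
CMP R6, 11  (cmp 6,11)
JNZ loop: taken
R0=M[108]=2
R1=(-15)|2=-13
R1=(-13)-10=-23
R5=108+4=112
R6=6+1=7
CMP R6, 11  (cmp 7,11)
JNZ loop: taken
R0=M[112]=27
R1=(-23)|27=-5
R1=(-5)-10=-15
R5=112+4=116
R6=7+1=8
CMP R6, 11  (cmp 8,11)
JNZ loop: taken
R0=M[116]=6
R1=(-15)|6=-9
R1=(-9)-10=-19
R5=116+4=120
R6=8+1=9
CMP R6, 11  (cmp 9,11)
JNZ loop: taken
R0=M[120]=-1
R1=(-19)|(-1)=-1
R1=(-1)-10=-11
R5=120+4=124
R6=9+1=10
CMP R6, 11  (cmp 10,11)
JNZ loop: taken
R0=M[124]=27
R1=(-11)|27=-1
R1=(-1)-10=-11
R5=124+4=128
R6=10+1=11
CMP R6, 11  (cmp 11,11)
JNZ loop: not taken
R1=(-11)+2=-9
halt.
Total executed instructions: 55.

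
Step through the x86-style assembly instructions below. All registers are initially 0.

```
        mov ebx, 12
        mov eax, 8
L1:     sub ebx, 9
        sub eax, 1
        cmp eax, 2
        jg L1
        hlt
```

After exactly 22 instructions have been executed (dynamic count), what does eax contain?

3

after mov ebx, 12: ebx=12
after mov eax, 8: eax=8
after sub ebx, 9: ebx=12-9=3
after sub eax, 1: eax=8-1=7
cmp eax, 2  (cmp 7,2)
jg L1: taken
after sub ebx, 9: ebx=3-9=-6
after sub eax, 1: eax=7-1=6
cmp eax, 2  (cmp 6,2)
jg L1: taken
after sub ebx, 9: ebx=(-6)-9=-15
after sub eax, 1: eax=6-1=5
cmp eax, 2  (cmp 5,2)
jg L1: taken
after sub ebx, 9: ebx=(-15)-9=-24
after sub eax, 1: eax=5-1=4
cmp eax, 2  (cmp 4,2)
jg L1: taken
after sub ebx, 9: ebx=(-24)-9=-33
after sub eax, 1: eax=4-1=3
cmp eax, 2  (cmp 3,2)
jg L1: taken
After step 22: eax = 3.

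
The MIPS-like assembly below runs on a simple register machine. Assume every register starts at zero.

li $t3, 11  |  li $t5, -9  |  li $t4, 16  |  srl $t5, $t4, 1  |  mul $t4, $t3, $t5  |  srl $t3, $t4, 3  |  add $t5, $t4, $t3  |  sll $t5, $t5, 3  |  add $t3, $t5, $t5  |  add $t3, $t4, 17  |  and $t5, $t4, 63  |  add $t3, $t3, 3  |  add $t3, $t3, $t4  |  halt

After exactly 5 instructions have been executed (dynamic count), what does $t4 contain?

88

li $t3, 11 → $t3=11
li $t5, -9 → $t5=-9
li $t4, 16 → $t4=16
srl $t5, $t4, 1 → $t5=16>>1=8
mul $t4, $t3, $t5 → $t4=11*8=88
After step 5: $t4 = 88.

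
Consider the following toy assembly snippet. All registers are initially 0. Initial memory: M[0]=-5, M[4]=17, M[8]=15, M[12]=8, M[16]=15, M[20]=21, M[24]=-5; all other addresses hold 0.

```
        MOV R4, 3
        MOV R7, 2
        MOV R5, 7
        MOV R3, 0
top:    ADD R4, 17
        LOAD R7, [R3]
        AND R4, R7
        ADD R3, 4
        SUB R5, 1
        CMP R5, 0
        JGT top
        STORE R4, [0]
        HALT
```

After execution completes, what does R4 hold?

MOV R4, 3 → R4=3
MOV R7, 2 → R7=2
MOV R5, 7 → R5=7
MOV R3, 0 → R3=0
ADD R4, 17 → R4=3+17=20
LOAD R7, [R3] → R7=M[0]=-5
AND R4, R7 → R4=20&(-5)=16
ADD R3, 4 → R3=0+4=4
SUB R5, 1 → R5=7-1=6
CMP R5, 0  (cmp 6,0)
JGT top: taken
ADD R4, 17 → R4=16+17=33
LOAD R7, [R3] → R7=M[4]=17
AND R4, R7 → R4=33&17=1
ADD R3, 4 → R3=4+4=8
SUB R5, 1 → R5=6-1=5
CMP R5, 0  (cmp 5,0)
JGT top: taken
ADD R4, 17 → R4=1+17=18
LOAD R7, [R3] → R7=M[8]=15
AND R4, R7 → R4=18&15=2
ADD R3, 4 → R3=8+4=12
SUB R5, 1 → R5=5-1=4
CMP R5, 0  (cmp 4,0)
JGT top: taken
ADD R4, 17 → R4=2+17=19
LOAD R7, [R3] → R7=M[12]=8
AND R4, R7 → R4=19&8=0
ADD R3, 4 → R3=12+4=16
SUB R5, 1 → R5=4-1=3
CMP R5, 0  (cmp 3,0)
JGT top: taken
ADD R4, 17 → R4=0+17=17
LOAD R7, [R3] → R7=M[16]=15
AND R4, R7 → R4=17&15=1
ADD R3, 4 → R3=16+4=20
SUB R5, 1 → R5=3-1=2
CMP R5, 0  (cmp 2,0)
JGT top: taken
ADD R4, 17 → R4=1+17=18
LOAD R7, [R3] → R7=M[20]=21
AND R4, R7 → R4=18&21=16
ADD R3, 4 → R3=20+4=24
SUB R5, 1 → R5=2-1=1
CMP R5, 0  (cmp 1,0)
JGT top: taken
ADD R4, 17 → R4=16+17=33
LOAD R7, [R3] → R7=M[24]=-5
AND R4, R7 → R4=33&(-5)=33
ADD R3, 4 → R3=24+4=28
SUB R5, 1 → R5=1-1=0
CMP R5, 0  (cmp 0,0)
JGT top: not taken
STORE R4, [0] → M[0]=33
halt.

33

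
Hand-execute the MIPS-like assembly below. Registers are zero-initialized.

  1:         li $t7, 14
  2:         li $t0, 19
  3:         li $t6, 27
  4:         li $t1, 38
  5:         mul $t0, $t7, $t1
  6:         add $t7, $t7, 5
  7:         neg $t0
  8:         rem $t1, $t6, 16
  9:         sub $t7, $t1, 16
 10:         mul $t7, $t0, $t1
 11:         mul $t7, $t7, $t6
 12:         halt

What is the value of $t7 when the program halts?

li $t7, 14 → $t7=14
li $t0, 19 → $t0=19
li $t6, 27 → $t6=27
li $t1, 38 → $t1=38
mul $t0, $t7, $t1 → $t0=14*38=532
add $t7, $t7, 5 → $t7=14+5=19
neg $t0 → $t0=-(532)=-532
rem $t1, $t6, 16 → $t1=27%16=11
sub $t7, $t1, 16 → $t7=11-16=-5
mul $t7, $t0, $t1 → $t7=(-532)*11=-5852
mul $t7, $t7, $t6 → $t7=(-5852)*27=-158004
halt.

-158004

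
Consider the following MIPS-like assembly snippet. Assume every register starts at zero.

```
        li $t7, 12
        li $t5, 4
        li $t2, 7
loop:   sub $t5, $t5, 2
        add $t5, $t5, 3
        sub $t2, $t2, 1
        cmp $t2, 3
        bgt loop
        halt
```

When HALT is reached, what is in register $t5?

li $t7, 12 → $t7=12
li $t5, 4 → $t5=4
li $t2, 7 → $t2=7
sub $t5, $t5, 2 → $t5=4-2=2
add $t5, $t5, 3 → $t5=2+3=5
sub $t2, $t2, 1 → $t2=7-1=6
cmp $t2, 3  (cmp 6,3)
bgt loop: taken
sub $t5, $t5, 2 → $t5=5-2=3
add $t5, $t5, 3 → $t5=3+3=6
sub $t2, $t2, 1 → $t2=6-1=5
cmp $t2, 3  (cmp 5,3)
bgt loop: taken
sub $t5, $t5, 2 → $t5=6-2=4
add $t5, $t5, 3 → $t5=4+3=7
sub $t2, $t2, 1 → $t2=5-1=4
cmp $t2, 3  (cmp 4,3)
bgt loop: taken
sub $t5, $t5, 2 → $t5=7-2=5
add $t5, $t5, 3 → $t5=5+3=8
sub $t2, $t2, 1 → $t2=4-1=3
cmp $t2, 3  (cmp 3,3)
bgt loop: not taken
halt.

8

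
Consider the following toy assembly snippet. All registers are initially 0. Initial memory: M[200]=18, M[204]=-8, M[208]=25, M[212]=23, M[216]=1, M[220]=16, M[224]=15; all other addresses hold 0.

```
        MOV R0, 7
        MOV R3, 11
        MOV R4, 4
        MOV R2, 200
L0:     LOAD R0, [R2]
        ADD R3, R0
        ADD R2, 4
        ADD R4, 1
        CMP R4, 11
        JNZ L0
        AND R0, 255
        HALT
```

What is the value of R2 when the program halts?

MOV R0, 7 → R0=7
MOV R3, 11 → R3=11
MOV R4, 4 → R4=4
MOV R2, 200 → R2=200
LOAD R0, [R2] → R0=M[200]=18
ADD R3, R0 → R3=11+18=29
ADD R2, 4 → R2=200+4=204
ADD R4, 1 → R4=4+1=5
CMP R4, 11  (cmp 5,11)
JNZ L0: taken
LOAD R0, [R2] → R0=M[204]=-8
ADD R3, R0 → R3=29+(-8)=21
ADD R2, 4 → R2=204+4=208
ADD R4, 1 → R4=5+1=6
CMP R4, 11  (cmp 6,11)
JNZ L0: taken
LOAD R0, [R2] → R0=M[208]=25
ADD R3, R0 → R3=21+25=46
ADD R2, 4 → R2=208+4=212
ADD R4, 1 → R4=6+1=7
CMP R4, 11  (cmp 7,11)
JNZ L0: taken
LOAD R0, [R2] → R0=M[212]=23
ADD R3, R0 → R3=46+23=69
ADD R2, 4 → R2=212+4=216
ADD R4, 1 → R4=7+1=8
CMP R4, 11  (cmp 8,11)
JNZ L0: taken
LOAD R0, [R2] → R0=M[216]=1
ADD R3, R0 → R3=69+1=70
ADD R2, 4 → R2=216+4=220
ADD R4, 1 → R4=8+1=9
CMP R4, 11  (cmp 9,11)
JNZ L0: taken
LOAD R0, [R2] → R0=M[220]=16
ADD R3, R0 → R3=70+16=86
ADD R2, 4 → R2=220+4=224
ADD R4, 1 → R4=9+1=10
CMP R4, 11  (cmp 10,11)
JNZ L0: taken
LOAD R0, [R2] → R0=M[224]=15
ADD R3, R0 → R3=86+15=101
ADD R2, 4 → R2=224+4=228
ADD R4, 1 → R4=10+1=11
CMP R4, 11  (cmp 11,11)
JNZ L0: not taken
AND R0, 255 → R0=15&255=15
halt.

228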